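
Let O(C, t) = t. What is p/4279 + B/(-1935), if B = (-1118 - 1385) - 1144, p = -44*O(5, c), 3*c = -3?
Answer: 1426423/752715 ≈ 1.8950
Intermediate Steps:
c = -1 (c = (1/3)*(-3) = -1)
p = 44 (p = -44*(-1) = 44)
B = -3647 (B = -2503 - 1144 = -3647)
p/4279 + B/(-1935) = 44/4279 - 3647/(-1935) = 44*(1/4279) - 3647*(-1/1935) = 4/389 + 3647/1935 = 1426423/752715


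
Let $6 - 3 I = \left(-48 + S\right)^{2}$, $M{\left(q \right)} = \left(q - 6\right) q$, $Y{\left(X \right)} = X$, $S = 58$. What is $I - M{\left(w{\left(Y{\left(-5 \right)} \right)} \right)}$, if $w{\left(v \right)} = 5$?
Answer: $- \frac{79}{3} \approx -26.333$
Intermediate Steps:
$M{\left(q \right)} = q \left(-6 + q\right)$ ($M{\left(q \right)} = \left(-6 + q\right) q = q \left(-6 + q\right)$)
$I = - \frac{94}{3}$ ($I = 2 - \frac{\left(-48 + 58\right)^{2}}{3} = 2 - \frac{10^{2}}{3} = 2 - \frac{100}{3} = - \frac{94}{3} \approx -31.333$)
$I - M{\left(w{\left(Y{\left(-5 \right)} \right)} \right)} = - \frac{94}{3} - 5 \left(-6 + 5\right) = - \frac{94}{3} - 5 \left(-1\right) = - \frac{94}{3} - -5 = - \frac{94}{3} + 5 = - \frac{79}{3}$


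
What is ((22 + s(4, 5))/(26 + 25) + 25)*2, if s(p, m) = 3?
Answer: 2600/51 ≈ 50.980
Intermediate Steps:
((22 + s(4, 5))/(26 + 25) + 25)*2 = ((22 + 3)/(26 + 25) + 25)*2 = (25/51 + 25)*2 = (1300/51)*2 = 2600/51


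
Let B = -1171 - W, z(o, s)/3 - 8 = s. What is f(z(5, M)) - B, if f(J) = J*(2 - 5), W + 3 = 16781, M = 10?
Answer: 17787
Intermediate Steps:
z(o, s) = 24 + 3*s
W = 16778 (W = -3 + 16781 = 16778)
f(J) = -3*J (f(J) = J*(-3) = -3*J)
B = -17949 (B = -1171 - 1*16778 = -1171 - 16778 = -17949)
f(z(5, M)) - B = -3*(24 + 3*10) - 1*(-17949) = -3*(24 + 30) + 17949 = -3*54 + 17949 = -162 + 17949 = 17787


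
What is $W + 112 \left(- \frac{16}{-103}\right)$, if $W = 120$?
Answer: $\frac{14152}{103} \approx 137.4$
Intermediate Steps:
$W + 112 \left(- \frac{16}{-103}\right) = 120 + 112 \left(- \frac{16}{-103}\right) = 120 + 112 \left(\left(-16\right) \left(- \frac{1}{103}\right)\right) = 120 + 112 \cdot \frac{16}{103} = 120 + \frac{1792}{103} = \frac{14152}{103}$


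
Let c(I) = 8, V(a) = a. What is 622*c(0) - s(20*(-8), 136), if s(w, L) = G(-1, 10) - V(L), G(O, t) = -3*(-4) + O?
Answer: 5101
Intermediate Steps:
G(O, t) = 12 + O
s(w, L) = 11 - L (s(w, L) = (12 - 1) - L = 11 - L)
622*c(0) - s(20*(-8), 136) = 622*8 - (11 - 1*136) = 4976 - (11 - 136) = 4976 - 1*(-125) = 4976 + 125 = 5101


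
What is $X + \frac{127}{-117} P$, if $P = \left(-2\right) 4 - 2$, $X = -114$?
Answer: $- \frac{12068}{117} \approx -103.15$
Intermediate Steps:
$P = -10$ ($P = -8 - 2 = -10$)
$X + \frac{127}{-117} P = -114 + \frac{127}{-117} \left(-10\right) = -114 + 127 \left(- \frac{1}{117}\right) \left(-10\right) = -114 - - \frac{1270}{117} = -114 + \frac{1270}{117} = - \frac{12068}{117}$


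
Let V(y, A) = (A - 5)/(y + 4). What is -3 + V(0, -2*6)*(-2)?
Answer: 11/2 ≈ 5.5000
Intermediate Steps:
V(y, A) = (-5 + A)/(4 + y)
-3 + V(0, -2*6)*(-2) = -3 + ((-5 - 2*6)/(4 + 0))*(-2) = -3 + ((-5 - 12)/4)*(-2) = -3 + ((¼)*(-17))*(-2) = -3 - 17/4*(-2) = -3 + 17/2 = 11/2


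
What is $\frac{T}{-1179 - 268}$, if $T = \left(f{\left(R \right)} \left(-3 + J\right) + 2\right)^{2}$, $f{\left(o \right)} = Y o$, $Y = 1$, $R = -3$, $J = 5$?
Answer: $- \frac{16}{1447} \approx -0.011057$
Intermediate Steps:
$f{\left(o \right)} = o$ ($f{\left(o \right)} = 1 o = o$)
$T = 16$ ($T = \left(- 3 \left(-3 + 5\right) + 2\right)^{2} = \left(\left(-3\right) 2 + 2\right)^{2} = \left(-6 + 2\right)^{2} = \left(-4\right)^{2} = 16$)
$\frac{T}{-1179 - 268} = \frac{1}{-1179 - 268} \cdot 16 = \frac{1}{-1447} \cdot 16 = \left(- \frac{1}{1447}\right) 16 = - \frac{16}{1447}$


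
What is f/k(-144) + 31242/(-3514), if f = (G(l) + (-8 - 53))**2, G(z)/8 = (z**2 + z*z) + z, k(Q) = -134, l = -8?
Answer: -1422102371/235438 ≈ -6040.2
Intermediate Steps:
G(z) = 8*z + 16*z**2 (G(z) = 8*((z**2 + z*z) + z) = 8*((z**2 + z**2) + z) = 8*(2*z**2 + z) = 8*(z + 2*z**2) = 8*z + 16*z**2)
f = 808201 (f = (8*(-8)*(1 + 2*(-8)) + (-8 - 53))**2 = (8*(-8)*(1 - 16) - 61)**2 = (8*(-8)*(-15) - 61)**2 = (960 - 61)**2 = 899**2 = 808201)
f/k(-144) + 31242/(-3514) = 808201/(-134) + 31242/(-3514) = 808201*(-1/134) + 31242*(-1/3514) = -808201/134 - 15621/1757 = -1422102371/235438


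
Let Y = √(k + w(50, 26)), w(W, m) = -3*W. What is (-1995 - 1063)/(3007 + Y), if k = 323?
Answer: -4597703/4520938 + 1529*√173/4520938 ≈ -1.0125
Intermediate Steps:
Y = √173 (Y = √(323 - 3*50) = √(323 - 150) = √173 ≈ 13.153)
(-1995 - 1063)/(3007 + Y) = (-1995 - 1063)/(3007 + √173) = -3058/(3007 + √173)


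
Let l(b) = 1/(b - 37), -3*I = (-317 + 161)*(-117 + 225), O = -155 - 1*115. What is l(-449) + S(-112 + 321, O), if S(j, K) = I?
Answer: 2729375/486 ≈ 5616.0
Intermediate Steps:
O = -270 (O = -155 - 115 = -270)
I = 5616 (I = -(-317 + 161)*(-117 + 225)/3 = -(-52)*108 = -⅓*(-16848) = 5616)
S(j, K) = 5616
l(b) = 1/(-37 + b)
l(-449) + S(-112 + 321, O) = 1/(-37 - 449) + 5616 = 1/(-486) + 5616 = -1/486 + 5616 = 2729375/486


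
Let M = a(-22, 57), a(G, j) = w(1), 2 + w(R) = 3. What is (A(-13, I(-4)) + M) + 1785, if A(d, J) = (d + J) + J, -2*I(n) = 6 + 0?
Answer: 1767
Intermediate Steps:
w(R) = 1 (w(R) = -2 + 3 = 1)
I(n) = -3 (I(n) = -(6 + 0)/2 = -1/2*6 = -3)
a(G, j) = 1
A(d, J) = d + 2*J (A(d, J) = (J + d) + J = d + 2*J)
M = 1
(A(-13, I(-4)) + M) + 1785 = ((-13 + 2*(-3)) + 1) + 1785 = ((-13 - 6) + 1) + 1785 = (-19 + 1) + 1785 = -18 + 1785 = 1767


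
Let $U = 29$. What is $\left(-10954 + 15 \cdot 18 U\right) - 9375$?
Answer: $-12499$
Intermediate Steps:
$\left(-10954 + 15 \cdot 18 U\right) - 9375 = \left(-10954 + 15 \cdot 18 \cdot 29\right) - 9375 = \left(-10954 + 270 \cdot 29\right) - 9375 = \left(-10954 + 7830\right) - 9375 = -3124 - 9375 = -12499$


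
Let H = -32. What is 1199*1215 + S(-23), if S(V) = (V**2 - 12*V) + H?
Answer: 1457558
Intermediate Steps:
S(V) = -32 + V**2 - 12*V (S(V) = (V**2 - 12*V) - 32 = -32 + V**2 - 12*V)
1199*1215 + S(-23) = 1199*1215 + (-32 + (-23)**2 - 12*(-23)) = 1456785 + (-32 + 529 + 276) = 1456785 + 773 = 1457558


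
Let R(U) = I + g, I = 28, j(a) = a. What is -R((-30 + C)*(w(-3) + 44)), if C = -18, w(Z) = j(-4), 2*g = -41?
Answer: -15/2 ≈ -7.5000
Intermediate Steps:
g = -41/2 (g = (½)*(-41) = -41/2 ≈ -20.500)
w(Z) = -4
R(U) = 15/2 (R(U) = 28 - 41/2 = 15/2)
-R((-30 + C)*(w(-3) + 44)) = -1*15/2 = -15/2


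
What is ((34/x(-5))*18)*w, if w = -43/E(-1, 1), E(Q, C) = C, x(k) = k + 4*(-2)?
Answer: 26316/13 ≈ 2024.3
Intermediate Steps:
x(k) = -8 + k (x(k) = k - 8 = -8 + k)
w = -43 (w = -43/1 = -43*1 = -43)
((34/x(-5))*18)*w = ((34/(-8 - 5))*18)*(-43) = ((34/(-13))*18)*(-43) = ((34*(-1/13))*18)*(-43) = -34/13*18*(-43) = -612/13*(-43) = 26316/13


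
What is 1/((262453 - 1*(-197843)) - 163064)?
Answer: 1/297232 ≈ 3.3644e-6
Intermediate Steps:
1/((262453 - 1*(-197843)) - 163064) = 1/((262453 + 197843) - 163064) = 1/(460296 - 163064) = 1/297232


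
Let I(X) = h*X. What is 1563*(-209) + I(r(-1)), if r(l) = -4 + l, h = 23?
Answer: -326782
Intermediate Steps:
I(X) = 23*X
1563*(-209) + I(r(-1)) = 1563*(-209) + 23*(-4 - 1) = -326667 + 23*(-5) = -326667 - 115 = -326782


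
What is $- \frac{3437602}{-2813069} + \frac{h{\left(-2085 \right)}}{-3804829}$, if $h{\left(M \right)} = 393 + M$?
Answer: $\frac{1869178213258}{1529035215743} \approx 1.2225$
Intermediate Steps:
$- \frac{3437602}{-2813069} + \frac{h{\left(-2085 \right)}}{-3804829} = - \frac{3437602}{-2813069} + \frac{393 - 2085}{-3804829} = \left(-3437602\right) \left(- \frac{1}{2813069}\right) - - \frac{1692}{3804829} = \frac{491086}{401867} + \frac{1692}{3804829} = \frac{1869178213258}{1529035215743}$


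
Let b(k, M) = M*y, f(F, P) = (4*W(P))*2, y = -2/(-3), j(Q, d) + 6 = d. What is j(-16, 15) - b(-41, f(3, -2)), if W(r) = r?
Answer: 59/3 ≈ 19.667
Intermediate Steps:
j(Q, d) = -6 + d
y = ⅔ (y = -2*(-⅓) = ⅔ ≈ 0.66667)
f(F, P) = 8*P (f(F, P) = (4*P)*2 = 8*P)
b(k, M) = 2*M/3 (b(k, M) = M*(⅔) = 2*M/3)
j(-16, 15) - b(-41, f(3, -2)) = (-6 + 15) - 2*8*(-2)/3 = 9 - 2*(-16)/3 = 9 - 1*(-32/3) = 9 + 32/3 = 59/3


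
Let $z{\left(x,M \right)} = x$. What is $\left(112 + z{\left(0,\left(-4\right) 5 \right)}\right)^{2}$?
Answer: $12544$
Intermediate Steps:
$\left(112 + z{\left(0,\left(-4\right) 5 \right)}\right)^{2} = \left(112 + 0\right)^{2} = 112^{2} = 12544$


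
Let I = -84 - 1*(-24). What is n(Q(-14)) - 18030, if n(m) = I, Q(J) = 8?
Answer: -18090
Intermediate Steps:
I = -60 (I = -84 + 24 = -60)
n(m) = -60
n(Q(-14)) - 18030 = -60 - 18030 = -18090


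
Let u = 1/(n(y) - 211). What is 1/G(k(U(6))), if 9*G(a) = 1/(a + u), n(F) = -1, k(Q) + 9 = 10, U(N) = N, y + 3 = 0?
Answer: 1899/212 ≈ 8.9576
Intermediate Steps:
y = -3 (y = -3 + 0 = -3)
k(Q) = 1 (k(Q) = -9 + 10 = 1)
u = -1/212 (u = 1/(-1 - 211) = 1/(-212) = -1/212 ≈ -0.0047170)
G(a) = 1/(9*(-1/212 + a)) (G(a) = 1/(9*(a - 1/212)) = 1/(9*(-1/212 + a)))
1/G(k(U(6))) = 1/(212/(9*(-1 + 212*1))) = 1/(212/(9*(-1 + 212))) = 1/((212/9)/211) = 1/((212/9)*(1/211)) = 1/(212/1899) = 1899/212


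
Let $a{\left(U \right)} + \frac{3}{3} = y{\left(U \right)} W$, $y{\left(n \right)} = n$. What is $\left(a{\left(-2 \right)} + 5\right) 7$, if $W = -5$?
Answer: $98$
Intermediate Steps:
$a{\left(U \right)} = -1 - 5 U$ ($a{\left(U \right)} = -1 + U \left(-5\right) = -1 - 5 U$)
$\left(a{\left(-2 \right)} + 5\right) 7 = \left(\left(-1 - -10\right) + 5\right) 7 = \left(\left(-1 + 10\right) + 5\right) 7 = \left(9 + 5\right) 7 = 14 \cdot 7 = 98$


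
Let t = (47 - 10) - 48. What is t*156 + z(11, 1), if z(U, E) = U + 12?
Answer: -1693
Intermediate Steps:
t = -11 (t = 37 - 48 = -11)
z(U, E) = 12 + U
t*156 + z(11, 1) = -11*156 + (12 + 11) = -1716 + 23 = -1693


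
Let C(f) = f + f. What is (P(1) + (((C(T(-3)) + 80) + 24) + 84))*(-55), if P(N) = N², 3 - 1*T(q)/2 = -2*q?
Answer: -9735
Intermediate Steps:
T(q) = 6 + 4*q (T(q) = 6 - (-4)*q = 6 + 4*q)
C(f) = 2*f
(P(1) + (((C(T(-3)) + 80) + 24) + 84))*(-55) = (1² + (((2*(6 + 4*(-3)) + 80) + 24) + 84))*(-55) = (1 + (((2*(6 - 12) + 80) + 24) + 84))*(-55) = (1 + (((2*(-6) + 80) + 24) + 84))*(-55) = (1 + (((-12 + 80) + 24) + 84))*(-55) = (1 + ((68 + 24) + 84))*(-55) = (1 + (92 + 84))*(-55) = (1 + 176)*(-55) = 177*(-55) = -9735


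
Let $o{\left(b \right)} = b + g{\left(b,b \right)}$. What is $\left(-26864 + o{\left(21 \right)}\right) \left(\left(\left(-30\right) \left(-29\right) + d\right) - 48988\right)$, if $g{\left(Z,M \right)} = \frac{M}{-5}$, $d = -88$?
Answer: $\frac{6470980616}{5} \approx 1.2942 \cdot 10^{9}$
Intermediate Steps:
$g{\left(Z,M \right)} = - \frac{M}{5}$ ($g{\left(Z,M \right)} = M \left(- \frac{1}{5}\right) = - \frac{M}{5}$)
$o{\left(b \right)} = \frac{4 b}{5}$ ($o{\left(b \right)} = b - \frac{b}{5} = \frac{4 b}{5}$)
$\left(-26864 + o{\left(21 \right)}\right) \left(\left(\left(-30\right) \left(-29\right) + d\right) - 48988\right) = \left(-26864 + \frac{4}{5} \cdot 21\right) \left(\left(\left(-30\right) \left(-29\right) - 88\right) - 48988\right) = \left(-26864 + \frac{84}{5}\right) \left(\left(870 - 88\right) - 48988\right) = - \frac{134236 \left(782 - 48988\right)}{5} = \left(- \frac{134236}{5}\right) \left(-48206\right) = \frac{6470980616}{5}$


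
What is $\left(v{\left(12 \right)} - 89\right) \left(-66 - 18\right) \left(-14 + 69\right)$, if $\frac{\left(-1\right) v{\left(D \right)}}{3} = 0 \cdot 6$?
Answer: $411180$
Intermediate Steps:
$v{\left(D \right)} = 0$ ($v{\left(D \right)} = - 3 \cdot 0 \cdot 6 = \left(-3\right) 0 = 0$)
$\left(v{\left(12 \right)} - 89\right) \left(-66 - 18\right) \left(-14 + 69\right) = \left(0 - 89\right) \left(-66 - 18\right) \left(-14 + 69\right) = - 89 \left(\left(-84\right) 55\right) = \left(-89\right) \left(-4620\right) = 411180$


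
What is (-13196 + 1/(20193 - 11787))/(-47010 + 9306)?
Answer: 110925575/316939824 ≈ 0.34999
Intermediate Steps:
(-13196 + 1/(20193 - 11787))/(-47010 + 9306) = (-13196 + 1/8406)/(-37704) = (-13196 + 1/8406)*(-1/37704) = -110925575/8406*(-1/37704) = 110925575/316939824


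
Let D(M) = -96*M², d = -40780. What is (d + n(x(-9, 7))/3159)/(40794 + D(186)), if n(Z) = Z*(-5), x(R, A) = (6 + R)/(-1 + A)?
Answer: 8884415/714679524 ≈ 0.012431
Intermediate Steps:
x(R, A) = (6 + R)/(-1 + A)
n(Z) = -5*Z
(d + n(x(-9, 7))/3159)/(40794 + D(186)) = (-40780 - 5*(6 - 9)/(-1 + 7)/3159)/(40794 - 96*186²) = (-40780 - 5*(-3)/6*(1/3159))/(40794 - 96*34596) = (-40780 - 5*(-3)/6*(1/3159))/(40794 - 3321216) = (-40780 - 5*(-½)*(1/3159))/(-3280422) = (-40780 + (5/2)*(1/3159))*(-1/3280422) = (-40780 + 5/6318)*(-1/3280422) = -257648035/6318*(-1/3280422) = 8884415/714679524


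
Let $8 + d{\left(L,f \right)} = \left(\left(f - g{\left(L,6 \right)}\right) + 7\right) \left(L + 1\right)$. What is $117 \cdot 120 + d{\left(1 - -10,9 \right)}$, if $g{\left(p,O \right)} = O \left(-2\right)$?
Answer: $14368$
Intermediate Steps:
$g{\left(p,O \right)} = - 2 O$
$d{\left(L,f \right)} = -8 + \left(1 + L\right) \left(19 + f\right)$ ($d{\left(L,f \right)} = -8 + \left(\left(f - \left(-2\right) 6\right) + 7\right) \left(L + 1\right) = -8 + \left(\left(f - -12\right) + 7\right) \left(1 + L\right) = -8 + \left(\left(f + 12\right) + 7\right) \left(1 + L\right) = -8 + \left(\left(12 + f\right) + 7\right) \left(1 + L\right) = -8 + \left(19 + f\right) \left(1 + L\right) = -8 + \left(1 + L\right) \left(19 + f\right)$)
$117 \cdot 120 + d{\left(1 - -10,9 \right)} = 117 \cdot 120 + \left(11 + 9 + 19 \left(1 - -10\right) + \left(1 - -10\right) 9\right) = 14040 + \left(11 + 9 + 19 \left(1 + 10\right) + \left(1 + 10\right) 9\right) = 14040 + \left(11 + 9 + 19 \cdot 11 + 11 \cdot 9\right) = 14040 + \left(11 + 9 + 209 + 99\right) = 14040 + 328 = 14368$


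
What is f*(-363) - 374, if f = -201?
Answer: 72589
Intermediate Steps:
f*(-363) - 374 = -201*(-363) - 374 = 72963 - 374 = 72589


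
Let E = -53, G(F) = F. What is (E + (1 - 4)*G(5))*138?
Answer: -9384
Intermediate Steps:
(E + (1 - 4)*G(5))*138 = (-53 + (1 - 4)*5)*138 = (-53 - 3*5)*138 = (-53 - 15)*138 = -68*138 = -9384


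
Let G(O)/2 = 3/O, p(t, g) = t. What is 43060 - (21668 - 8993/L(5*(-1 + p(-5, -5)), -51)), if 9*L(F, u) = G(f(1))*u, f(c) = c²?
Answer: 42255/2 ≈ 21128.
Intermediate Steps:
G(O) = 6/O (G(O) = 2*(3/O) = 6/O)
L(F, u) = 2*u/3 (L(F, u) = ((6/(1²))*u)/9 = ((6/1)*u)/9 = ((6*1)*u)/9 = (6*u)/9 = 2*u/3)
43060 - (21668 - 8993/L(5*(-1 + p(-5, -5)), -51)) = 43060 - (21668 - 8993/((⅔)*(-51))) = 43060 - (21668 - 8993/(-34)) = 43060 - (21668 - 8993*(-1/34)) = 43060 - (21668 + 529/2) = 43060 - 1*43865/2 = 43060 - 43865/2 = 42255/2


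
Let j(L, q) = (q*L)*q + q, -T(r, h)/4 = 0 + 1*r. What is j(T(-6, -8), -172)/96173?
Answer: 709844/96173 ≈ 7.3809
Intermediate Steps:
T(r, h) = -4*r (T(r, h) = -4*(0 + 1*r) = -4*(0 + r) = -4*r)
j(L, q) = q + L*q**2 (j(L, q) = (L*q)*q + q = L*q**2 + q = q + L*q**2)
j(T(-6, -8), -172)/96173 = -172*(1 - 4*(-6)*(-172))/96173 = -172*(1 + 24*(-172))*(1/96173) = -172*(1 - 4128)*(1/96173) = -172*(-4127)*(1/96173) = 709844*(1/96173) = 709844/96173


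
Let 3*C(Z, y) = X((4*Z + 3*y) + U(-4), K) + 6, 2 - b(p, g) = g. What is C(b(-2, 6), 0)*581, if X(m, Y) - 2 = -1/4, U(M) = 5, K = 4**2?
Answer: 18011/12 ≈ 1500.9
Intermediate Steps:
K = 16
b(p, g) = 2 - g
X(m, Y) = 7/4 (X(m, Y) = 2 - 1/4 = 7/4)
C(Z, y) = 31/12 (C(Z, y) = (7/4 + 6)/3 = (1/3)*(31/4) = 31/12)
C(b(-2, 6), 0)*581 = (31/12)*581 = 18011/12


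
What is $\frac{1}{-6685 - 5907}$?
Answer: $- \frac{1}{12592} \approx -7.9416 \cdot 10^{-5}$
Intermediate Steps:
$\frac{1}{-6685 - 5907} = \frac{1}{-12592} = - \frac{1}{12592}$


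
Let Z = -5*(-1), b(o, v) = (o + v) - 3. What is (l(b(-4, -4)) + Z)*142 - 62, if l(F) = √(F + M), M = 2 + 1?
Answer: 648 + 284*I*√2 ≈ 648.0 + 401.64*I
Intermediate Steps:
M = 3
b(o, v) = -3 + o + v
l(F) = √(3 + F) (l(F) = √(F + 3) = √(3 + F))
Z = 5
(l(b(-4, -4)) + Z)*142 - 62 = (√(3 + (-3 - 4 - 4)) + 5)*142 - 62 = (√(3 - 11) + 5)*142 - 62 = (√(-8) + 5)*142 - 62 = (2*I*√2 + 5)*142 - 62 = (5 + 2*I*√2)*142 - 62 = (710 + 284*I*√2) - 62 = 648 + 284*I*√2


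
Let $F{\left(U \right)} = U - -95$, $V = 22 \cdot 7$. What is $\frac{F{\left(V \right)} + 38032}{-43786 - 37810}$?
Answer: $- \frac{38281}{81596} \approx -0.46915$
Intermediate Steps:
$V = 154$
$F{\left(U \right)} = 95 + U$ ($F{\left(U \right)} = U + 95 = 95 + U$)
$\frac{F{\left(V \right)} + 38032}{-43786 - 37810} = \frac{\left(95 + 154\right) + 38032}{-43786 - 37810} = \frac{249 + 38032}{-81596} = 38281 \left(- \frac{1}{81596}\right) = - \frac{38281}{81596}$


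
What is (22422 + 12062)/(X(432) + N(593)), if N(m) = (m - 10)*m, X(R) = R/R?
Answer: 8621/86430 ≈ 0.099746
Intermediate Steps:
X(R) = 1
N(m) = m*(-10 + m) (N(m) = (-10 + m)*m = m*(-10 + m))
(22422 + 12062)/(X(432) + N(593)) = (22422 + 12062)/(1 + 593*(-10 + 593)) = 34484/(1 + 593*583) = 34484/(1 + 345719) = 34484/345720 = 34484*(1/345720) = 8621/86430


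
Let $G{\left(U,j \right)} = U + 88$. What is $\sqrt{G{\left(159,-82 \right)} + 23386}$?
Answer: $\sqrt{23633} \approx 153.73$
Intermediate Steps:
$G{\left(U,j \right)} = 88 + U$
$\sqrt{G{\left(159,-82 \right)} + 23386} = \sqrt{\left(88 + 159\right) + 23386} = \sqrt{247 + 23386} = \sqrt{23633}$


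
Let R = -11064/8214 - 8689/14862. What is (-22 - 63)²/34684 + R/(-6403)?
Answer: 471303377916323/2259245306980428 ≈ 0.20861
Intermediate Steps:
R = -39300769/20346078 (R = -11064*1/8214 - 8689*1/14862 = -1844/1369 - 8689/14862 = -39300769/20346078 ≈ -1.9316)
(-22 - 63)²/34684 + R/(-6403) = (-22 - 63)²/34684 - 39300769/20346078/(-6403) = (-85)²*(1/34684) - 39300769/20346078*(-1/6403) = 7225*(1/34684) + 39300769/130275937434 = 7225/34684 + 39300769/130275937434 = 471303377916323/2259245306980428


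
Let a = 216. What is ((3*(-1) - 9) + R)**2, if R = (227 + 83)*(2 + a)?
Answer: 4565434624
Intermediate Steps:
R = 67580 (R = (227 + 83)*(2 + 216) = 310*218 = 67580)
((3*(-1) - 9) + R)**2 = ((3*(-1) - 9) + 67580)**2 = ((-3 - 9) + 67580)**2 = (-12 + 67580)**2 = 67568**2 = 4565434624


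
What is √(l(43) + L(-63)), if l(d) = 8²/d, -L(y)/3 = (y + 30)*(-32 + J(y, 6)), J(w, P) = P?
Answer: I*√4756574/43 ≈ 50.72*I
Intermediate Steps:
L(y) = 2340 + 78*y (L(y) = -3*(y + 30)*(-32 + 6) = -3*(30 + y)*(-26) = -3*(-780 - 26*y) = 2340 + 78*y)
l(d) = 64/d
√(l(43) + L(-63)) = √(64/43 + (2340 + 78*(-63))) = √(64*(1/43) + (2340 - 4914)) = √(64/43 - 2574) = √(-110618/43) = I*√4756574/43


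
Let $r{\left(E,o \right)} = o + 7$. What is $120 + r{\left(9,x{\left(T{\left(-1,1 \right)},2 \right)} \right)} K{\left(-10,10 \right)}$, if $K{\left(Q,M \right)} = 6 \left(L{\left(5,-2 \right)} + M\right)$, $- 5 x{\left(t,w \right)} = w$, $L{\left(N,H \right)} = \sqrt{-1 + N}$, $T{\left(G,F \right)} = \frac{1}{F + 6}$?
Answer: $\frac{2976}{5} \approx 595.2$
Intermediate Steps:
$T{\left(G,F \right)} = \frac{1}{6 + F}$
$x{\left(t,w \right)} = - \frac{w}{5}$
$K{\left(Q,M \right)} = 12 + 6 M$ ($K{\left(Q,M \right)} = 6 \left(\sqrt{-1 + 5} + M\right) = 6 \left(\sqrt{4} + M\right) = 6 \left(2 + M\right) = 12 + 6 M$)
$r{\left(E,o \right)} = 7 + o$
$120 + r{\left(9,x{\left(T{\left(-1,1 \right)},2 \right)} \right)} K{\left(-10,10 \right)} = 120 + \left(7 - \frac{2}{5}\right) \left(12 + 6 \cdot 10\right) = 120 + \left(7 - \frac{2}{5}\right) \left(12 + 60\right) = 120 + \frac{33}{5} \cdot 72 = 120 + \frac{2376}{5} = \frac{2976}{5}$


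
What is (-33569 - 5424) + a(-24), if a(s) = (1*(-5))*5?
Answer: -39018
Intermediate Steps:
a(s) = -25 (a(s) = -5*5 = -25)
(-33569 - 5424) + a(-24) = (-33569 - 5424) - 25 = -38993 - 25 = -39018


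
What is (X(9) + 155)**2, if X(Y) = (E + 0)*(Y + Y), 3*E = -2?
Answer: 20449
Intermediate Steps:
E = -2/3 (E = (1/3)*(-2) = -2/3 ≈ -0.66667)
X(Y) = -4*Y/3 (X(Y) = (-2/3 + 0)*(Y + Y) = -4*Y/3)
(X(9) + 155)**2 = (-4/3*9 + 155)**2 = (-12 + 155)**2 = 143**2 = 20449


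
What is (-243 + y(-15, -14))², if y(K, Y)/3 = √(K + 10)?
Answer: 59004 - 1458*I*√5 ≈ 59004.0 - 3260.2*I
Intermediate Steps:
y(K, Y) = 3*√(10 + K) (y(K, Y) = 3*√(K + 10) = 3*√(10 + K))
(-243 + y(-15, -14))² = (-243 + 3*√(10 - 15))² = (-243 + 3*√(-5))² = (-243 + 3*(I*√5))² = (-243 + 3*I*√5)²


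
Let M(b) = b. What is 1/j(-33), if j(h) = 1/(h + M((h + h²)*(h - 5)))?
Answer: -40161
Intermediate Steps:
j(h) = 1/(h + (-5 + h)*(h + h²)) (j(h) = 1/(h + (h + h²)*(h - 5)) = 1/(h + (h + h²)*(-5 + h)) = 1/(h + (-5 + h)*(h + h²)))
1/j(-33) = 1/(1/((-33)*(-4 + (-33)² - 4*(-33)))) = 1/(-1/(33*(-4 + 1089 + 132))) = 1/(-1/33/1217) = 1/(-1/33*1/1217) = 1/(-1/40161) = -40161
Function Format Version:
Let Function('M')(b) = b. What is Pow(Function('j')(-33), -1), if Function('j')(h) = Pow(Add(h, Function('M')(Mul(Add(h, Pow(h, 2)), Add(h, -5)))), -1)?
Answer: -40161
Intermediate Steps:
Function('j')(h) = Pow(Add(h, Mul(Add(-5, h), Add(h, Pow(h, 2)))), -1) (Function('j')(h) = Pow(Add(h, Mul(Add(h, Pow(h, 2)), Add(h, -5))), -1) = Pow(Add(h, Mul(Add(h, Pow(h, 2)), Add(-5, h))), -1) = Pow(Add(h, Mul(Add(-5, h), Add(h, Pow(h, 2)))), -1))
Pow(Function('j')(-33), -1) = Pow(Mul(Pow(-33, -1), Pow(Add(-4, Pow(-33, 2), Mul(-4, -33)), -1)), -1) = Pow(Mul(Rational(-1, 33), Pow(Add(-4, 1089, 132), -1)), -1) = Pow(Mul(Rational(-1, 33), Pow(1217, -1)), -1) = Pow(Mul(Rational(-1, 33), Rational(1, 1217)), -1) = Pow(Rational(-1, 40161), -1) = -40161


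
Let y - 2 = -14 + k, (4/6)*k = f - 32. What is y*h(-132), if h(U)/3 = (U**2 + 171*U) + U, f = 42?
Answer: -47520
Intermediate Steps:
k = 15 (k = 3*(42 - 32)/2 = (3/2)*10 = 15)
h(U) = 3*U**2 + 516*U (h(U) = 3*((U**2 + 171*U) + U) = 3*(U**2 + 172*U) = 3*U**2 + 516*U)
y = 3 (y = 2 + (-14 + 15) = 2 + 1 = 3)
y*h(-132) = 3*(3*(-132)*(172 - 132)) = 3*(3*(-132)*40) = 3*(-15840) = -47520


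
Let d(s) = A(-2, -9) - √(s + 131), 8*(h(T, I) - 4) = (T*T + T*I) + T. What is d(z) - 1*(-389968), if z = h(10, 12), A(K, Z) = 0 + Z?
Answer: 389959 - √655/2 ≈ 3.8995e+5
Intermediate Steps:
h(T, I) = 4 + T/8 + T²/8 + I*T/8 (h(T, I) = 4 + ((T*T + T*I) + T)/8 = 4 + ((T² + I*T) + T)/8 = 4 + (T + T² + I*T)/8 = 4 + (T/8 + T²/8 + I*T/8) = 4 + T/8 + T²/8 + I*T/8)
A(K, Z) = Z
z = 131/4 (z = 4 + (⅛)*10 + (⅛)*10² + (⅛)*12*10 = 4 + 5/4 + (⅛)*100 + 15 = 4 + 5/4 + 25/2 + 15 = 131/4 ≈ 32.750)
d(s) = -9 - √(131 + s) (d(s) = -9 - √(s + 131) = -9 - √(131 + s))
d(z) - 1*(-389968) = (-9 - √(131 + 131/4)) - 1*(-389968) = (-9 - √(655/4)) + 389968 = (-9 - √655/2) + 389968 = 389959 - √655/2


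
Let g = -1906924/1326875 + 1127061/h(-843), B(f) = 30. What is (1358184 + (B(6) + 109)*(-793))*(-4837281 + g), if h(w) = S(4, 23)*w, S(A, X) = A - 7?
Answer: -2250595184665918881808/372851875 ≈ -6.0362e+12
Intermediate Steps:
S(A, X) = -7 + A
h(w) = -3*w (h(w) = (-7 + 4)*w = -3*w)
g = 165627383731/372851875 (g = -1906924/1326875 + 1127061/((-3*(-843))) = -1906924*1/1326875 + 1127061/2529 = -1906924/1326875 + 1127061*(1/2529) = -1906924/1326875 + 125229/281 = 165627383731/372851875 ≈ 444.22)
(1358184 + (B(6) + 109)*(-793))*(-4837281 + g) = (1358184 + (30 + 109)*(-793))*(-4837281 + 165627383731/372851875) = (1358184 + 139*(-793))*(-1803423663368144/372851875) = (1358184 - 110227)*(-1803423663368144/372851875) = 1247957*(-1803423663368144/372851875) = -2250595184665918881808/372851875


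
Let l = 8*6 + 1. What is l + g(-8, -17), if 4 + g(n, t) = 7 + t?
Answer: 35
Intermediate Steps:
g(n, t) = 3 + t (g(n, t) = -4 + (7 + t) = 3 + t)
l = 49 (l = 48 + 1 = 49)
l + g(-8, -17) = 49 + (3 - 17) = 49 - 14 = 35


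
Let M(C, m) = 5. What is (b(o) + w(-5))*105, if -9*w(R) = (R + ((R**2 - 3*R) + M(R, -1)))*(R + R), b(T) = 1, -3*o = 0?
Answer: 14315/3 ≈ 4771.7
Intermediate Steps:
o = 0 (o = -1/3*0 = 0)
w(R) = -2*R*(5 + R**2 - 2*R)/9 (w(R) = -(R + ((R**2 - 3*R) + 5))*(R + R)/9 = -(R + (5 + R**2 - 3*R))*2*R/9 = -(5 + R**2 - 2*R)*2*R/9 = -2*R*(5 + R**2 - 2*R)/9)
(b(o) + w(-5))*105 = (1 + (2/9)*(-5)*(-5 - 1*(-5)**2 + 2*(-5)))*105 = (1 + (2/9)*(-5)*(-5 - 1*25 - 10))*105 = (1 + (2/9)*(-5)*(-5 - 25 - 10))*105 = (1 + (2/9)*(-5)*(-40))*105 = (1 + 400/9)*105 = (409/9)*105 = 14315/3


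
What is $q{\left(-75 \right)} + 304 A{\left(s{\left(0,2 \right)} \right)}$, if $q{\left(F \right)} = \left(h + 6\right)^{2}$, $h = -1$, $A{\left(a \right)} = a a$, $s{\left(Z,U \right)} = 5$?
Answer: $7625$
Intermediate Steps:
$A{\left(a \right)} = a^{2}$
$q{\left(F \right)} = 25$ ($q{\left(F \right)} = \left(-1 + 6\right)^{2} = 5^{2} = 25$)
$q{\left(-75 \right)} + 304 A{\left(s{\left(0,2 \right)} \right)} = 25 + 304 \cdot 5^{2} = 25 + 304 \cdot 25 = 25 + 7600 = 7625$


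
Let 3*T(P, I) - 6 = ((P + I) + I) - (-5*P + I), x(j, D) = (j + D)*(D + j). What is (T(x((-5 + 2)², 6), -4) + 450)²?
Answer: 7300804/9 ≈ 8.1120e+5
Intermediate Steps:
x(j, D) = (D + j)² (x(j, D) = (D + j)*(D + j) = (D + j)²)
T(P, I) = 2 + 2*P + I/3 (T(P, I) = 2 + (((P + I) + I) - (-5*P + I))/3 = 2 + (((I + P) + I) - (I - 5*P))/3 = 2 + ((P + 2*I) + (-I + 5*P))/3 = 2 + (I + 6*P)/3 = 2 + (2*P + I/3) = 2 + 2*P + I/3)
(T(x((-5 + 2)², 6), -4) + 450)² = ((2 + 2*(6 + (-5 + 2)²)² + (⅓)*(-4)) + 450)² = ((2 + 2*(6 + (-3)²)² - 4/3) + 450)² = ((2 + 2*(6 + 9)² - 4/3) + 450)² = ((2 + 2*15² - 4/3) + 450)² = ((2 + 2*225 - 4/3) + 450)² = ((2 + 450 - 4/3) + 450)² = (1352/3 + 450)² = (2702/3)² = 7300804/9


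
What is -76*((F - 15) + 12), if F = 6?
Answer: -228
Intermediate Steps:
-76*((F - 15) + 12) = -76*((6 - 15) + 12) = -76*(-9 + 12) = -76*3 = -228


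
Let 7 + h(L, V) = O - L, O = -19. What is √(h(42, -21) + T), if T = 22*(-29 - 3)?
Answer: 2*I*√193 ≈ 27.785*I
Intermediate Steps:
h(L, V) = -26 - L (h(L, V) = -7 + (-19 - L) = -26 - L)
T = -704 (T = 22*(-32) = -704)
√(h(42, -21) + T) = √((-26 - 1*42) - 704) = √((-26 - 42) - 704) = √(-68 - 704) = √(-772) = 2*I*√193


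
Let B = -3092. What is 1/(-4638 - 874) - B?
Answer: 17043103/5512 ≈ 3092.0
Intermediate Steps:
1/(-4638 - 874) - B = 1/(-4638 - 874) - 1*(-3092) = 1/(-5512) + 3092 = -1/5512 + 3092 = 17043103/5512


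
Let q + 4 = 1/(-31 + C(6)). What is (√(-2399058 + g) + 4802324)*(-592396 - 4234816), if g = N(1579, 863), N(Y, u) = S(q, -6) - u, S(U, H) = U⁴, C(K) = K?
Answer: -23181836040688 - 19308848*I*√58585317514/625 ≈ -2.3182e+13 - 7.4777e+9*I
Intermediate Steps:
q = -101/25 (q = -4 + 1/(-31 + 6) = -4 + 1/(-25) = -4 - 1/25 = -101/25 ≈ -4.0400)
N(Y, u) = 104060401/390625 - u (N(Y, u) = (-101/25)⁴ - u = 104060401/390625 - u)
g = -233048974/390625 (g = 104060401/390625 - 1*863 = 104060401/390625 - 863 = -233048974/390625 ≈ -596.61)
(√(-2399058 + g) + 4802324)*(-592396 - 4234816) = (√(-2399058 - 233048974/390625) + 4802324)*(-592396 - 4234816) = (√(-937365080224/390625) + 4802324)*(-4827212) = (4*I*√58585317514/625 + 4802324)*(-4827212) = (4802324 + 4*I*√58585317514/625)*(-4827212) = -23181836040688 - 19308848*I*√58585317514/625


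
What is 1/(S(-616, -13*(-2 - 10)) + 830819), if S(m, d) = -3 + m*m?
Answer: 1/1210272 ≈ 8.2626e-7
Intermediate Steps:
S(m, d) = -3 + m**2
1/(S(-616, -13*(-2 - 10)) + 830819) = 1/((-3 + (-616)**2) + 830819) = 1/((-3 + 379456) + 830819) = 1/(379453 + 830819) = 1/1210272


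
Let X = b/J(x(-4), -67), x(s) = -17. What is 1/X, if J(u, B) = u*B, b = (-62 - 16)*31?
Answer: -1139/2418 ≈ -0.47105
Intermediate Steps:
b = -2418 (b = -78*31 = -2418)
J(u, B) = B*u
X = -2418/1139 (X = -2418/((-67*(-17))) = -2418/1139 ≈ -2.1229)
1/X = 1/(-2418/1139) = -1139/2418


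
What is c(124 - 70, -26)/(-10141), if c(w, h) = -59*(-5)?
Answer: -295/10141 ≈ -0.029090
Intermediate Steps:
c(w, h) = 295
c(124 - 70, -26)/(-10141) = 295/(-10141) = 295*(-1/10141) = -295/10141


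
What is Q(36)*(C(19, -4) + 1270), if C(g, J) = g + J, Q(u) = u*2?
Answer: 92520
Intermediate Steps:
Q(u) = 2*u
C(g, J) = J + g
Q(36)*(C(19, -4) + 1270) = (2*36)*((-4 + 19) + 1270) = 72*(15 + 1270) = 72*1285 = 92520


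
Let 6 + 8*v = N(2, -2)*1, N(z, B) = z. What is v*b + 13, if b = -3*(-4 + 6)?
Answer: 16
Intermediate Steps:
b = -6 (b = -3*2 = -6)
v = -½ (v = -¾ + (2*1)/8 = -¾ + (⅛)*2 = -¾ + ¼ = -½ ≈ -0.50000)
v*b + 13 = -½*(-6) + 13 = 3 + 13 = 16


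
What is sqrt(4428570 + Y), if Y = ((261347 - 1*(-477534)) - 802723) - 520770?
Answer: sqrt(3843958) ≈ 1960.6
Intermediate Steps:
Y = -584612 (Y = ((261347 + 477534) - 802723) - 520770 = (738881 - 802723) - 520770 = -63842 - 520770 = -584612)
sqrt(4428570 + Y) = sqrt(4428570 - 584612) = sqrt(3843958)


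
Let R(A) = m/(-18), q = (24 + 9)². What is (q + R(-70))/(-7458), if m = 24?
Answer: -3263/22374 ≈ -0.14584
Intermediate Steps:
q = 1089 (q = 33² = 1089)
R(A) = -4/3 (R(A) = 24/(-18) = 24*(-1/18) = -4/3)
(q + R(-70))/(-7458) = (1089 - 4/3)/(-7458) = (3263/3)*(-1/7458) = -3263/22374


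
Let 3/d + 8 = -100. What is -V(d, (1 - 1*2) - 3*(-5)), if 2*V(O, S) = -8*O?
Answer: -1/9 ≈ -0.11111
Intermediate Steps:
d = -1/36 (d = 3/(-8 - 100) = 3/(-108) = 3*(-1/108) = -1/36 ≈ -0.027778)
V(O, S) = -4*O (V(O, S) = (-8*O)/2 = -4*O)
-V(d, (1 - 1*2) - 3*(-5)) = -(-4)*(-1)/36 = -1*1/9 = -1/9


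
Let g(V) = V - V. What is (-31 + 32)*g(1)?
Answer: 0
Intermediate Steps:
g(V) = 0
(-31 + 32)*g(1) = (-31 + 32)*0 = 1*0 = 0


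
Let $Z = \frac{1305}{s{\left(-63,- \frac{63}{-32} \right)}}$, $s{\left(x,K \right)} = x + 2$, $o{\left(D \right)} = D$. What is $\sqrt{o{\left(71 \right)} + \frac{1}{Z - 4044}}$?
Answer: $\frac{\sqrt{89109826638}}{35427} \approx 8.4261$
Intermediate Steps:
$s{\left(x,K \right)} = 2 + x$
$Z = - \frac{1305}{61}$ ($Z = \frac{1305}{2 - 63} = \frac{1305}{-61} = 1305 \left(- \frac{1}{61}\right) = - \frac{1305}{61} \approx -21.393$)
$\sqrt{o{\left(71 \right)} + \frac{1}{Z - 4044}} = \sqrt{71 + \frac{1}{- \frac{1305}{61} - 4044}} = \sqrt{71 + \frac{1}{- \frac{247989}{61}}} = \sqrt{71 - \frac{61}{247989}} = \sqrt{\frac{17607158}{247989}} = \frac{\sqrt{89109826638}}{35427}$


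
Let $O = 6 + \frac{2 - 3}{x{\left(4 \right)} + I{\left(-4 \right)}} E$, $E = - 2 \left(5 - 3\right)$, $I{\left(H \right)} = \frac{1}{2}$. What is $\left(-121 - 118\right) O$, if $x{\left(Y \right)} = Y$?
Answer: $- \frac{14818}{9} \approx -1646.4$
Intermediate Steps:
$I{\left(H \right)} = \frac{1}{2}$
$E = -4$ ($E = \left(-2\right) 2 = -4$)
$O = \frac{62}{9}$ ($O = 6 + \frac{2 - 3}{4 + \frac{1}{2}} \left(-4\right) = 6 + - \frac{1}{\frac{9}{2}} \left(-4\right) = 6 + \left(-1\right) \frac{2}{9} \left(-4\right) = 6 - - \frac{8}{9} = 6 + \frac{8}{9} = \frac{62}{9} \approx 6.8889$)
$\left(-121 - 118\right) O = \left(-121 - 118\right) \frac{62}{9} = \left(-239\right) \frac{62}{9} = - \frac{14818}{9}$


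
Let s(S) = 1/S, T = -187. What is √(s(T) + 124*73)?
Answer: √316539201/187 ≈ 95.142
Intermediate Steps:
√(s(T) + 124*73) = √(1/(-187) + 124*73) = √(-1/187 + 9052) = √(1692723/187) = √316539201/187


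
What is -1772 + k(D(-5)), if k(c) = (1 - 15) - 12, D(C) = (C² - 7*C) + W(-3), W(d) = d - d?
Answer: -1798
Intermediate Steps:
W(d) = 0
D(C) = C² - 7*C (D(C) = (C² - 7*C) + 0 = C² - 7*C)
k(c) = -26 (k(c) = -14 - 12 = -26)
-1772 + k(D(-5)) = -1772 - 26 = -1798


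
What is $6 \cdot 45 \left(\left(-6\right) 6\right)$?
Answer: $-9720$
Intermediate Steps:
$6 \cdot 45 \left(\left(-6\right) 6\right) = 270 \left(-36\right) = -9720$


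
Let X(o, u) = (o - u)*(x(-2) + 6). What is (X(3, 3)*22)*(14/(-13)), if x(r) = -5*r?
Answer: 0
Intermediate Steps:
X(o, u) = -16*u + 16*o (X(o, u) = (o - u)*(-5*(-2) + 6) = (o - u)*(10 + 6) = (o - u)*16 = -16*u + 16*o)
(X(3, 3)*22)*(14/(-13)) = ((-16*3 + 16*3)*22)*(14/(-13)) = ((-48 + 48)*22)*(14*(-1/13)) = (0*22)*(-14/13) = 0*(-14/13) = 0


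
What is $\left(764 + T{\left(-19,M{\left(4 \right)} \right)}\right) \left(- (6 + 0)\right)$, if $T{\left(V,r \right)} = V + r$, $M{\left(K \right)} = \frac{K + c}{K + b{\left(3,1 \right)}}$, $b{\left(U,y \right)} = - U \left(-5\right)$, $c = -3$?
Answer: $- \frac{84936}{19} \approx -4470.3$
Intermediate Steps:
$b{\left(U,y \right)} = 5 U$
$M{\left(K \right)} = \frac{-3 + K}{15 + K}$ ($M{\left(K \right)} = \frac{K - 3}{K + 5 \cdot 3} = \frac{-3 + K}{K + 15} = \frac{-3 + K}{15 + K}$)
$\left(764 + T{\left(-19,M{\left(4 \right)} \right)}\right) \left(- (6 + 0)\right) = \left(764 - \left(19 - \frac{-3 + 4}{15 + 4}\right)\right) \left(- (6 + 0)\right) = \left(764 - \left(19 - \frac{1}{19} \cdot 1\right)\right) \left(\left(-1\right) 6\right) = \left(764 + \left(-19 + \frac{1}{19} \cdot 1\right)\right) \left(-6\right) = \left(764 + \left(-19 + \frac{1}{19}\right)\right) \left(-6\right) = \left(764 - \frac{360}{19}\right) \left(-6\right) = \frac{14156}{19} \left(-6\right) = - \frac{84936}{19}$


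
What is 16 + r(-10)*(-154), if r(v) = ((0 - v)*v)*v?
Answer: -153984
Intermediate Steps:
r(v) = -v**3 (r(v) = ((-v)*v)*v = (-v**2)*v = -v**3)
16 + r(-10)*(-154) = 16 - 1*(-10)**3*(-154) = 16 - 1*(-1000)*(-154) = 16 + 1000*(-154) = 16 - 154000 = -153984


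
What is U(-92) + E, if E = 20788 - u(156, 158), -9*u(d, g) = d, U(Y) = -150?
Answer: 61966/3 ≈ 20655.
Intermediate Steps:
u(d, g) = -d/9
E = 62416/3 (E = 20788 - (-1)*156/9 = 20788 - 1*(-52/3) = 20788 + 52/3 = 62416/3 ≈ 20805.)
U(-92) + E = -150 + 62416/3 = 61966/3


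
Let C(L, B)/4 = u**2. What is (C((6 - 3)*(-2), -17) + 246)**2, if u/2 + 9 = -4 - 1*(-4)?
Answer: 2377764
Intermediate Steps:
u = -18 (u = -18 + 2*(-4 - 1*(-4)) = -18 + 2*(-4 + 4) = -18 + 2*0 = -18 + 0 = -18)
C(L, B) = 1296 (C(L, B) = 4*(-18)**2 = 4*324 = 1296)
(C((6 - 3)*(-2), -17) + 246)**2 = (1296 + 246)**2 = 1542**2 = 2377764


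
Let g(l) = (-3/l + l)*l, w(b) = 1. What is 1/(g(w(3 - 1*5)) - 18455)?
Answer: -1/18457 ≈ -5.4180e-5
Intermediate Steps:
g(l) = l*(l - 3/l) (g(l) = (l - 3/l)*l = l*(l - 3/l))
1/(g(w(3 - 1*5)) - 18455) = 1/((-3 + 1**2) - 18455) = 1/((-3 + 1) - 18455) = 1/(-2 - 18455) = 1/(-18457) = -1/18457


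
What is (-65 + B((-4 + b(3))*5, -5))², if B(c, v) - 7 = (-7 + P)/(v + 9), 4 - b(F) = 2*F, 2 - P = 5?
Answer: 14641/4 ≈ 3660.3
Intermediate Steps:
P = -3 (P = 2 - 1*5 = 2 - 5 = -3)
b(F) = 4 - 2*F
B(c, v) = 7 - 10/(9 + v) (B(c, v) = 7 + (-7 - 3)/(v + 9) = 7 - 10/(9 + v))
(-65 + B((-4 + b(3))*5, -5))² = (-65 + (53 + 7*(-5))/(9 - 5))² = (-65 + (53 - 35)/4)² = (-65 + (¼)*18)² = (-65 + 9/2)² = (-121/2)² = 14641/4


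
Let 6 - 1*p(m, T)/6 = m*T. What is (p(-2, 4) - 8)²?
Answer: 5776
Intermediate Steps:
p(m, T) = 36 - 6*T*m (p(m, T) = 36 - 6*m*T = 36 - 6*T*m)
(p(-2, 4) - 8)² = ((36 - 6*4*(-2)) - 8)² = ((36 + 48) - 8)² = (84 - 8)² = 76² = 5776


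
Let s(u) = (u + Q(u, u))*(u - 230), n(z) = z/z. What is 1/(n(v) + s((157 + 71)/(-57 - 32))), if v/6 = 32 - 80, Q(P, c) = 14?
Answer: -7921/21062643 ≈ -0.00037607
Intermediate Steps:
v = -288 (v = 6*(32 - 80) = 6*(-48) = -288)
n(z) = 1
s(u) = (-230 + u)*(14 + u) (s(u) = (u + 14)*(u - 230) = (14 + u)*(-230 + u) = (-230 + u)*(14 + u))
1/(n(v) + s((157 + 71)/(-57 - 32))) = 1/(1 + (-3220 + ((157 + 71)/(-57 - 32))**2 - 216*(157 + 71)/(-57 - 32))) = 1/(1 + (-3220 + (228/(-89))**2 - 49248/(-89))) = 1/(1 + (-3220 + (228*(-1/89))**2 - 49248*(-1)/89)) = 1/(1 + (-3220 + (-228/89)**2 - 216*(-228/89))) = 1/(1 + (-3220 + 51984/7921 + 49248/89)) = 1/(1 - 21070564/7921) = 1/(-21062643/7921) = -7921/21062643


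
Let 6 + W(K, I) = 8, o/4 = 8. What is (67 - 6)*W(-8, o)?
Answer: 122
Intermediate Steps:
o = 32 (o = 4*8 = 32)
W(K, I) = 2 (W(K, I) = -6 + 8 = 2)
(67 - 6)*W(-8, o) = (67 - 6)*2 = 61*2 = 122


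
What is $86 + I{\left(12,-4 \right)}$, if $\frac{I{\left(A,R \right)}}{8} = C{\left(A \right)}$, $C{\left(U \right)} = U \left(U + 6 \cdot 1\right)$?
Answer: $1814$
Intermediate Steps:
$C{\left(U \right)} = U \left(6 + U\right)$ ($C{\left(U \right)} = U \left(U + 6\right) = U \left(6 + U\right)$)
$I{\left(A,R \right)} = 8 A \left(6 + A\right)$
$86 + I{\left(12,-4 \right)} = 86 + 8 \cdot 12 \left(6 + 12\right) = 86 + 8 \cdot 12 \cdot 18 = 86 + 1728 = 1814$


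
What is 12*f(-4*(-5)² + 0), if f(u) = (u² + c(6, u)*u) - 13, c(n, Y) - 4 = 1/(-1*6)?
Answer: 115244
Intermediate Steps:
c(n, Y) = 23/6 (c(n, Y) = 4 + 1/(-1*6) = 4 + 1/(-6) = 4 - ⅙ = 23/6)
f(u) = -13 + u² + 23*u/6 (f(u) = (u² + 23*u/6) - 13 = -13 + u² + 23*u/6)
12*f(-4*(-5)² + 0) = 12*(-13 + (-4*(-5)² + 0)² + 23*(-4*(-5)² + 0)/6) = 12*(-13 + (-4*25 + 0)² + 23*(-4*25 + 0)/6) = 12*(-13 + (-100 + 0)² + 23*(-100 + 0)/6) = 12*(-13 + (-100)² + (23/6)*(-100)) = 12*(-13 + 10000 - 1150/3) = 12*(28811/3) = 115244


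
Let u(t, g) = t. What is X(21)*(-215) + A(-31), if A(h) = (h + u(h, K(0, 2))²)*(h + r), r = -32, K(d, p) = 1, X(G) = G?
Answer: -63105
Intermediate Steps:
A(h) = (-32 + h)*(h + h²) (A(h) = (h + h²)*(h - 32) = (h + h²)*(-32 + h) = (-32 + h)*(h + h²))
X(21)*(-215) + A(-31) = 21*(-215) - 31*(-32 + (-31)² - 31*(-31)) = -4515 - 31*(-32 + 961 + 961) = -4515 - 31*1890 = -4515 - 58590 = -63105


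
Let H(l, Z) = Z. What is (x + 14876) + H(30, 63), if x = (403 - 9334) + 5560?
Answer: 11568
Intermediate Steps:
x = -3371 (x = -8931 + 5560 = -3371)
(x + 14876) + H(30, 63) = (-3371 + 14876) + 63 = 11505 + 63 = 11568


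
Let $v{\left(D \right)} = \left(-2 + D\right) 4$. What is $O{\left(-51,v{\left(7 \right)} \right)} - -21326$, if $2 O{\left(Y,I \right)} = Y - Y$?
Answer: $21326$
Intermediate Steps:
$v{\left(D \right)} = -8 + 4 D$
$O{\left(Y,I \right)} = 0$ ($O{\left(Y,I \right)} = \frac{Y - Y}{2} = \frac{1}{2} \cdot 0 = 0$)
$O{\left(-51,v{\left(7 \right)} \right)} - -21326 = 0 - -21326 = 0 + 21326 = 21326$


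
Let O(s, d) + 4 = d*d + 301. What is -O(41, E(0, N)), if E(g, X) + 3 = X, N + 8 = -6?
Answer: -586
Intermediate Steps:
N = -14 (N = -8 - 6 = -14)
E(g, X) = -3 + X
O(s, d) = 297 + d² (O(s, d) = -4 + (d*d + 301) = -4 + (d² + 301) = -4 + (301 + d²) = 297 + d²)
-O(41, E(0, N)) = -(297 + (-3 - 14)²) = -(297 + (-17)²) = -(297 + 289) = -1*586 = -586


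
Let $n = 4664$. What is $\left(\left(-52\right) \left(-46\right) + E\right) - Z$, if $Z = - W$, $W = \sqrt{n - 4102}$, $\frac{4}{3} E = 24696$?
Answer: $20914 + \sqrt{562} \approx 20938.0$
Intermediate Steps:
$E = 18522$ ($E = \frac{3}{4} \cdot 24696 = 18522$)
$W = \sqrt{562}$ ($W = \sqrt{4664 - 4102} = \sqrt{562} \approx 23.707$)
$Z = - \sqrt{562} \approx -23.707$
$\left(\left(-52\right) \left(-46\right) + E\right) - Z = \left(\left(-52\right) \left(-46\right) + 18522\right) - - \sqrt{562} = \left(2392 + 18522\right) + \sqrt{562} = 20914 + \sqrt{562}$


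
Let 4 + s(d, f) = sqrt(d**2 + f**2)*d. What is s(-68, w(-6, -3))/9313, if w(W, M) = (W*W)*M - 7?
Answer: -4/9313 - 68*sqrt(17849)/9313 ≈ -0.97593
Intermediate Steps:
w(W, M) = -7 + M*W**2 (w(W, M) = W**2*M - 7 = M*W**2 - 7 = -7 + M*W**2)
s(d, f) = -4 + d*sqrt(d**2 + f**2) (s(d, f) = -4 + sqrt(d**2 + f**2)*d = -4 + d*sqrt(d**2 + f**2))
s(-68, w(-6, -3))/9313 = (-4 - 68*sqrt((-68)**2 + (-7 - 3*(-6)**2)**2))/9313 = (-4 - 68*sqrt(4624 + (-7 - 3*36)**2))*(1/9313) = (-4 - 68*sqrt(4624 + (-7 - 108)**2))*(1/9313) = (-4 - 68*sqrt(4624 + (-115)**2))*(1/9313) = (-4 - 68*sqrt(4624 + 13225))*(1/9313) = (-4 - 68*sqrt(17849))*(1/9313) = -4/9313 - 68*sqrt(17849)/9313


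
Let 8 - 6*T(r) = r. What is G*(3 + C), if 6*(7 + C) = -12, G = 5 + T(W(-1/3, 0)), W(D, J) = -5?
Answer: -43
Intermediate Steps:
T(r) = 4/3 - r/6
G = 43/6 (G = 5 + (4/3 - 1/6*(-5)) = 5 + (4/3 + 5/6) = 5 + 13/6 = 43/6 ≈ 7.1667)
C = -9 (C = -7 + (1/6)*(-12) = -7 - 2 = -9)
G*(3 + C) = 43*(3 - 9)/6 = (43/6)*(-6) = -43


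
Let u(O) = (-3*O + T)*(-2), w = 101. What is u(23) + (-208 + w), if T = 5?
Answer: 21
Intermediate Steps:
u(O) = -10 + 6*O (u(O) = (-3*O + 5)*(-2) = (5 - 3*O)*(-2) = -10 + 6*O)
u(23) + (-208 + w) = (-10 + 6*23) + (-208 + 101) = (-10 + 138) - 107 = 128 - 107 = 21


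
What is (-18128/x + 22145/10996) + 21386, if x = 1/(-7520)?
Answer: 1499238052361/10996 ≈ 1.3634e+8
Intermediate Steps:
x = -1/7520 ≈ -0.00013298
(-18128/x + 22145/10996) + 21386 = (-18128/(-1/7520) + 22145/10996) + 21386 = (-18128*(-7520) + 22145*(1/10996)) + 21386 = (136322560 + 22145/10996) + 21386 = 1499002891905/10996 + 21386 = 1499238052361/10996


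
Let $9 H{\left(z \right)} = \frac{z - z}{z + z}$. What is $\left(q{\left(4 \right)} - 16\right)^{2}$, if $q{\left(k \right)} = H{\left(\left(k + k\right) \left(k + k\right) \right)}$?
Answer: $256$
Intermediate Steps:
$H{\left(z \right)} = 0$ ($H{\left(z \right)} = \frac{\left(z - z\right) \frac{1}{z + z}}{9} = \frac{0 \frac{1}{2 z}}{9} = \frac{1}{9} \cdot 0 = 0$)
$q{\left(k \right)} = 0$
$\left(q{\left(4 \right)} - 16\right)^{2} = \left(0 - 16\right)^{2} = \left(-16\right)^{2} = 256$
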